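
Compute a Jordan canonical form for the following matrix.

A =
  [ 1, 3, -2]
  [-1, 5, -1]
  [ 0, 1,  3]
J_3(3)

The characteristic polynomial is
  det(x·I − A) = x^3 - 9*x^2 + 27*x - 27 = (x - 3)^3

Eigenvalues and multiplicities (the geometric multiplicity of λ is n − rank(A − λI), which equals the number of Jordan blocks for λ):
  λ = 3: algebraic multiplicity = 3, geometric multiplicity = 1

Determining the block sizes for each eigenvalue:
  λ = 3: one block (gm = 1), so the single block has size am = 3 → block sizes [3]

Assembling the blocks gives a Jordan form
J =
  [3, 1, 0]
  [0, 3, 1]
  [0, 0, 3]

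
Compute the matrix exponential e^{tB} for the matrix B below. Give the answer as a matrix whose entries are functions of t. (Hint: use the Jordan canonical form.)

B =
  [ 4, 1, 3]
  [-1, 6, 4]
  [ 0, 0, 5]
e^{tB} =
  [-t*exp(5*t) + exp(5*t), t*exp(5*t), t^2*exp(5*t)/2 + 3*t*exp(5*t)]
  [-t*exp(5*t), t*exp(5*t) + exp(5*t), t^2*exp(5*t)/2 + 4*t*exp(5*t)]
  [0, 0, exp(5*t)]

Strategy: write B = P · J · P⁻¹ where J is a Jordan canonical form, so e^{tB} = P · e^{tJ} · P⁻¹, and e^{tJ} can be computed block-by-block.

B has Jordan form
J =
  [5, 1, 0]
  [0, 5, 1]
  [0, 0, 5]
(up to reordering of blocks).

Per-block formulas:
  For a 3×3 Jordan block J_3(5): exp(t · J_3(5)) = e^(5t)·(I + t·N + (t^2/2)·N^2), where N is the 3×3 nilpotent shift.

After assembling e^{tJ} and conjugating by P, we get:

e^{tB} =
  [-t*exp(5*t) + exp(5*t), t*exp(5*t), t^2*exp(5*t)/2 + 3*t*exp(5*t)]
  [-t*exp(5*t), t*exp(5*t) + exp(5*t), t^2*exp(5*t)/2 + 4*t*exp(5*t)]
  [0, 0, exp(5*t)]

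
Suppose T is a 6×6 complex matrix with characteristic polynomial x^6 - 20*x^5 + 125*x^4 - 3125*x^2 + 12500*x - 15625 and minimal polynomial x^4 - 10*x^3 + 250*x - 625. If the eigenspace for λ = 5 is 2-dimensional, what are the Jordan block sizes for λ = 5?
Block sizes for λ = 5: [3, 2]

Step 1 — from the characteristic polynomial, algebraic multiplicity of λ = 5 is 5. From dim ker(T − (5)·I) = 2, there are exactly 2 Jordan blocks for λ = 5.
Step 2 — from the minimal polynomial, the factor (x − 5)^3 tells us the largest block for λ = 5 has size 3.
Step 3 — with total size 5, 2 blocks, and largest block 3, the block sizes (in nonincreasing order) are [3, 2].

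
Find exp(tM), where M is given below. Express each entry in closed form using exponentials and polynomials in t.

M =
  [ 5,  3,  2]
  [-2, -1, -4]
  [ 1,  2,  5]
e^{tM} =
  [2*t*exp(3*t) + exp(3*t), -t^2*exp(3*t) + 3*t*exp(3*t), -2*t^2*exp(3*t) + 2*t*exp(3*t)]
  [-2*t*exp(3*t), t^2*exp(3*t) - 4*t*exp(3*t) + exp(3*t), 2*t^2*exp(3*t) - 4*t*exp(3*t)]
  [t*exp(3*t), -t^2*exp(3*t)/2 + 2*t*exp(3*t), -t^2*exp(3*t) + 2*t*exp(3*t) + exp(3*t)]

Strategy: write M = P · J · P⁻¹ where J is a Jordan canonical form, so e^{tM} = P · e^{tJ} · P⁻¹, and e^{tJ} can be computed block-by-block.

M has Jordan form
J =
  [3, 1, 0]
  [0, 3, 1]
  [0, 0, 3]
(up to reordering of blocks).

Per-block formulas:
  For a 3×3 Jordan block J_3(3): exp(t · J_3(3)) = e^(3t)·(I + t·N + (t^2/2)·N^2), where N is the 3×3 nilpotent shift.

After assembling e^{tJ} and conjugating by P, we get:

e^{tM} =
  [2*t*exp(3*t) + exp(3*t), -t^2*exp(3*t) + 3*t*exp(3*t), -2*t^2*exp(3*t) + 2*t*exp(3*t)]
  [-2*t*exp(3*t), t^2*exp(3*t) - 4*t*exp(3*t) + exp(3*t), 2*t^2*exp(3*t) - 4*t*exp(3*t)]
  [t*exp(3*t), -t^2*exp(3*t)/2 + 2*t*exp(3*t), -t^2*exp(3*t) + 2*t*exp(3*t) + exp(3*t)]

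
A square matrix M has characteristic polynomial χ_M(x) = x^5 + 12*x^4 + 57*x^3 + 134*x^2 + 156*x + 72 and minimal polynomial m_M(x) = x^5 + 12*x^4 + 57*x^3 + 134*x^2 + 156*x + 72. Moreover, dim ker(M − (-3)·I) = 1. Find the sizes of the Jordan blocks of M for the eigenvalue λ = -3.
Block sizes for λ = -3: [2]

Step 1 — from the characteristic polynomial, algebraic multiplicity of λ = -3 is 2. From dim ker(M − (-3)·I) = 1, there are exactly 1 Jordan blocks for λ = -3.
Step 2 — from the minimal polynomial, the factor (x + 3)^2 tells us the largest block for λ = -3 has size 2.
Step 3 — with total size 2, 1 blocks, and largest block 2, the block sizes (in nonincreasing order) are [2].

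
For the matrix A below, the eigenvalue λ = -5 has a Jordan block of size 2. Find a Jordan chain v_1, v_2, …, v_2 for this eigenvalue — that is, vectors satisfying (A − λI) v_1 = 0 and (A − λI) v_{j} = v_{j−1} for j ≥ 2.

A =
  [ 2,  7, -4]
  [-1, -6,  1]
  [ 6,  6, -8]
A Jordan chain for λ = -5 of length 2:
v_1 = (-1, 1, 0)ᵀ
v_2 = (1, 0, 2)ᵀ

Let N = A − (-5)·I. We want v_2 with N^2 v_2 = 0 but N^1 v_2 ≠ 0; then v_{j-1} := N · v_j for j = 2, …, 2.

Pick v_2 = (1, 0, 2)ᵀ.
Then v_1 = N · v_2 = (-1, 1, 0)ᵀ.

Sanity check: (A − (-5)·I) v_1 = (0, 0, 0)ᵀ = 0. ✓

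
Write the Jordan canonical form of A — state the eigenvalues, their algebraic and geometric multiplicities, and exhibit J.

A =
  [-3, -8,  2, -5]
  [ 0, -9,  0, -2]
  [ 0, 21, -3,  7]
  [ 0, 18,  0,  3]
J_2(-3) ⊕ J_2(-3)

The characteristic polynomial is
  det(x·I − A) = x^4 + 12*x^3 + 54*x^2 + 108*x + 81 = (x + 3)^4

Eigenvalues and multiplicities (the geometric multiplicity of λ is n − rank(A − λI), which equals the number of Jordan blocks for λ):
  λ = -3: algebraic multiplicity = 4, geometric multiplicity = 2

Determining the block sizes for each eigenvalue:
  λ = -3: with am = 4 and gm = 2, the partition is not yet determined (e.g. several partitions of 4 into 2 parts exist). Let N = A − (-3)·I. Computing rank(N^1) = 2, rank(N^2) = 0; the number of blocks of size ≥ j is rank(N^{j−1}) − rank(N^j), giving [2, 2]. So we have 2 block(s) of size 2 → block sizes [2, 2]

Assembling the blocks gives a Jordan form
J =
  [-3,  1,  0,  0]
  [ 0, -3,  0,  0]
  [ 0,  0, -3,  1]
  [ 0,  0,  0, -3]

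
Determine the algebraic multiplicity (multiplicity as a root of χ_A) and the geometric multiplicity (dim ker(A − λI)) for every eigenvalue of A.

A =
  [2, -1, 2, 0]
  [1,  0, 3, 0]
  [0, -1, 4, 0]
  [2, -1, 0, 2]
λ = 2: alg = 4, geom = 2

Step 1 — factor the characteristic polynomial to read off the algebraic multiplicities:
  χ_A(x) = (x - 2)^4

Step 2 — compute geometric multiplicities via the rank-nullity identity g(λ) = n − rank(A − λI):
  rank(A − (2)·I) = 2, so dim ker(A − (2)·I) = n − 2 = 2

Summary:
  λ = 2: algebraic multiplicity = 4, geometric multiplicity = 2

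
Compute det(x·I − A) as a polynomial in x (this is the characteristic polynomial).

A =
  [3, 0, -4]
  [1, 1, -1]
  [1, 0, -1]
x^3 - 3*x^2 + 3*x - 1

Expanding det(x·I − A) (e.g. by cofactor expansion or by noting that A is similar to its Jordan form J, which has the same characteristic polynomial as A) gives
  χ_A(x) = x^3 - 3*x^2 + 3*x - 1
which factors as (x - 1)^3. The eigenvalues (with algebraic multiplicities) are λ = 1 with multiplicity 3.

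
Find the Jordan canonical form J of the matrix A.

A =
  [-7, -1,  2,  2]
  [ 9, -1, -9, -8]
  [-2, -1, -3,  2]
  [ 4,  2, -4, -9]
J_3(-5) ⊕ J_1(-5)

The characteristic polynomial is
  det(x·I − A) = x^4 + 20*x^3 + 150*x^2 + 500*x + 625 = (x + 5)^4

Eigenvalues and multiplicities (the geometric multiplicity of λ is n − rank(A − λI), which equals the number of Jordan blocks for λ):
  λ = -5: algebraic multiplicity = 4, geometric multiplicity = 2

Determining the block sizes for each eigenvalue:
  λ = -5: with am = 4 and gm = 2, the partition is not yet determined (e.g. several partitions of 4 into 2 parts exist). Let N = A − (-5)·I. Computing rank(N^1) = 2, rank(N^2) = 1, rank(N^3) = 0; the number of blocks of size ≥ j is rank(N^{j−1}) − rank(N^j), giving [2, 1, 1]. So we have 1 block(s) of size 3, 1 block(s) of size 1 → block sizes [3, 1]

Assembling the blocks gives a Jordan form
J =
  [-5,  1,  0,  0]
  [ 0, -5,  1,  0]
  [ 0,  0, -5,  0]
  [ 0,  0,  0, -5]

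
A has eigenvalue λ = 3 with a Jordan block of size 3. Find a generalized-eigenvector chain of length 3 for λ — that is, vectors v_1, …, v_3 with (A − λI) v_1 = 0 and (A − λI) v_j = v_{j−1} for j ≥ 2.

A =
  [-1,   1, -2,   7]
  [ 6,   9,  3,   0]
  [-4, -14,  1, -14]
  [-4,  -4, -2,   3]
A Jordan chain for λ = 3 of length 3:
v_1 = (2, 0, -4, 0)ᵀ
v_2 = (-4, 6, -4, -4)ᵀ
v_3 = (1, 0, 0, 0)ᵀ

Let N = A − (3)·I. We want v_3 with N^3 v_3 = 0 but N^2 v_3 ≠ 0; then v_{j-1} := N · v_j for j = 3, …, 2.

Pick v_3 = (1, 0, 0, 0)ᵀ.
Then v_2 = N · v_3 = (-4, 6, -4, -4)ᵀ.
Then v_1 = N · v_2 = (2, 0, -4, 0)ᵀ.

Sanity check: (A − (3)·I) v_1 = (0, 0, 0, 0)ᵀ = 0. ✓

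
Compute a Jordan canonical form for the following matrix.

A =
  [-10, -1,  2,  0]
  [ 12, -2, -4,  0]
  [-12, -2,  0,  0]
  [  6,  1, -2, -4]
J_2(-4) ⊕ J_1(-4) ⊕ J_1(-4)

The characteristic polynomial is
  det(x·I − A) = x^4 + 16*x^3 + 96*x^2 + 256*x + 256 = (x + 4)^4

Eigenvalues and multiplicities (the geometric multiplicity of λ is n − rank(A − λI), which equals the number of Jordan blocks for λ):
  λ = -4: algebraic multiplicity = 4, geometric multiplicity = 3

Determining the block sizes for each eigenvalue:
  λ = -4: 3 blocks summing to 4 forces exactly one block of size 2 and the rest size 1 → block sizes [2, 1, 1]

Assembling the blocks gives a Jordan form
J =
  [-4,  1,  0,  0]
  [ 0, -4,  0,  0]
  [ 0,  0, -4,  0]
  [ 0,  0,  0, -4]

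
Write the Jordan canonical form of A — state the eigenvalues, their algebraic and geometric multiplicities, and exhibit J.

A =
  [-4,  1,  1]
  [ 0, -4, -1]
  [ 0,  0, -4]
J_3(-4)

The characteristic polynomial is
  det(x·I − A) = x^3 + 12*x^2 + 48*x + 64 = (x + 4)^3

Eigenvalues and multiplicities (the geometric multiplicity of λ is n − rank(A − λI), which equals the number of Jordan blocks for λ):
  λ = -4: algebraic multiplicity = 3, geometric multiplicity = 1

Determining the block sizes for each eigenvalue:
  λ = -4: one block (gm = 1), so the single block has size am = 3 → block sizes [3]

Assembling the blocks gives a Jordan form
J =
  [-4,  1,  0]
  [ 0, -4,  1]
  [ 0,  0, -4]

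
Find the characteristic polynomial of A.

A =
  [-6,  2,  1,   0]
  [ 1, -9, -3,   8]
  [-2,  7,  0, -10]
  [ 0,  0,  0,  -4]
x^4 + 19*x^3 + 135*x^2 + 425*x + 500

Expanding det(x·I − A) (e.g. by cofactor expansion or by noting that A is similar to its Jordan form J, which has the same characteristic polynomial as A) gives
  χ_A(x) = x^4 + 19*x^3 + 135*x^2 + 425*x + 500
which factors as (x + 4)*(x + 5)^3. The eigenvalues (with algebraic multiplicities) are λ = -5 with multiplicity 3, λ = -4 with multiplicity 1.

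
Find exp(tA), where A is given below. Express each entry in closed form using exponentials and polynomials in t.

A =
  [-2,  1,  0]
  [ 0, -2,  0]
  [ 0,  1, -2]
e^{tA} =
  [exp(-2*t), t*exp(-2*t), 0]
  [0, exp(-2*t), 0]
  [0, t*exp(-2*t), exp(-2*t)]

Strategy: write A = P · J · P⁻¹ where J is a Jordan canonical form, so e^{tA} = P · e^{tJ} · P⁻¹, and e^{tJ} can be computed block-by-block.

A has Jordan form
J =
  [-2,  1,  0]
  [ 0, -2,  0]
  [ 0,  0, -2]
(up to reordering of blocks).

Per-block formulas:
  For a 2×2 Jordan block J_2(-2): exp(t · J_2(-2)) = e^(-2t)·(I + t·N), where N is the 2×2 nilpotent shift.
  For a 1×1 block at λ = -2: exp(t · [-2]) = [e^(-2t)].

After assembling e^{tJ} and conjugating by P, we get:

e^{tA} =
  [exp(-2*t), t*exp(-2*t), 0]
  [0, exp(-2*t), 0]
  [0, t*exp(-2*t), exp(-2*t)]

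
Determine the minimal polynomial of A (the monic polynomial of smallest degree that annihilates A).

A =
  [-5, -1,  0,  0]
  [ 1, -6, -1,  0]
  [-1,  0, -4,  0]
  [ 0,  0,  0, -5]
x^3 + 15*x^2 + 75*x + 125

The characteristic polynomial is χ_A(x) = (x + 5)^4, so the eigenvalues are known. The minimal polynomial is
  m_A(x) = Π_λ (x − λ)^{k_λ}
where k_λ is the size of the *largest* Jordan block for λ (equivalently, the smallest k with (A − λI)^k v = 0 for every generalised eigenvector v of λ).

  λ = -5: largest Jordan block has size 3, contributing (x + 5)^3

So m_A(x) = (x + 5)^3 = x^3 + 15*x^2 + 75*x + 125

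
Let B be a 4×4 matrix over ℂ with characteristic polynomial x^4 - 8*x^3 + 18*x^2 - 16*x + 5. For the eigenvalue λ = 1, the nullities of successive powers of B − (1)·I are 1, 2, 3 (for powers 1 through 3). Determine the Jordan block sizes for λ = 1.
Block sizes for λ = 1: [3]

From the dimensions of kernels of powers, the number of Jordan blocks of size at least j is d_j − d_{j−1} where d_j = dim ker(N^j) (with d_0 = 0). Computing the differences gives [1, 1, 1].
The number of blocks of size exactly k is (#blocks of size ≥ k) − (#blocks of size ≥ k + 1), so the partition is: 1 block(s) of size 3.
In nonincreasing order the block sizes are [3].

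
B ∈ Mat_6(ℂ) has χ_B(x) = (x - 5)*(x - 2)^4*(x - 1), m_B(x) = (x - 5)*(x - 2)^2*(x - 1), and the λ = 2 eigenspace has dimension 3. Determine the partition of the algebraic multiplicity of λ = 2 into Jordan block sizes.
Block sizes for λ = 2: [2, 1, 1]

Step 1 — from the characteristic polynomial, algebraic multiplicity of λ = 2 is 4. From dim ker(B − (2)·I) = 3, there are exactly 3 Jordan blocks for λ = 2.
Step 2 — from the minimal polynomial, the factor (x − 2)^2 tells us the largest block for λ = 2 has size 2.
Step 3 — with total size 4, 3 blocks, and largest block 2, the block sizes (in nonincreasing order) are [2, 1, 1].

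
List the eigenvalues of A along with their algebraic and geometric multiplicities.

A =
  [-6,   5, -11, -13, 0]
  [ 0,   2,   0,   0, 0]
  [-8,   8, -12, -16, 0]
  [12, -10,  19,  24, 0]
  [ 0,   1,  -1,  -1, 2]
λ = 2: alg = 5, geom = 3

Step 1 — factor the characteristic polynomial to read off the algebraic multiplicities:
  χ_A(x) = (x - 2)^5

Step 2 — compute geometric multiplicities via the rank-nullity identity g(λ) = n − rank(A − λI):
  rank(A − (2)·I) = 2, so dim ker(A − (2)·I) = n − 2 = 3

Summary:
  λ = 2: algebraic multiplicity = 5, geometric multiplicity = 3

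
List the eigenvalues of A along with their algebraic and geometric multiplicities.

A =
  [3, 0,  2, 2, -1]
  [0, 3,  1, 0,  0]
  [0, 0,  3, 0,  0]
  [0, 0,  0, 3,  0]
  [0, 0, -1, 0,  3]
λ = 3: alg = 5, geom = 3

Step 1 — factor the characteristic polynomial to read off the algebraic multiplicities:
  χ_A(x) = (x - 3)^5

Step 2 — compute geometric multiplicities via the rank-nullity identity g(λ) = n − rank(A − λI):
  rank(A − (3)·I) = 2, so dim ker(A − (3)·I) = n − 2 = 3

Summary:
  λ = 3: algebraic multiplicity = 5, geometric multiplicity = 3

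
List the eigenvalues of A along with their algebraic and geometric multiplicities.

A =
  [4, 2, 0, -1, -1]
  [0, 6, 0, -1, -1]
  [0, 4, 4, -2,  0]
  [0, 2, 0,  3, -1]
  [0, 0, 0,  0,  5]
λ = 4: alg = 3, geom = 3; λ = 5: alg = 2, geom = 1

Step 1 — factor the characteristic polynomial to read off the algebraic multiplicities:
  χ_A(x) = (x - 5)^2*(x - 4)^3

Step 2 — compute geometric multiplicities via the rank-nullity identity g(λ) = n − rank(A − λI):
  rank(A − (4)·I) = 2, so dim ker(A − (4)·I) = n − 2 = 3
  rank(A − (5)·I) = 4, so dim ker(A − (5)·I) = n − 4 = 1

Summary:
  λ = 4: algebraic multiplicity = 3, geometric multiplicity = 3
  λ = 5: algebraic multiplicity = 2, geometric multiplicity = 1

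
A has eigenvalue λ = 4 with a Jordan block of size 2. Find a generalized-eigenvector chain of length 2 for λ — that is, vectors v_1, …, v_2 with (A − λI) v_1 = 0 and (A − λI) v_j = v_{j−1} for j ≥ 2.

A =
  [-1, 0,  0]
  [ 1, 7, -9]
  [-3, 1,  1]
A Jordan chain for λ = 4 of length 2:
v_1 = (0, 3, 1)ᵀ
v_2 = (0, 1, 0)ᵀ

Let N = A − (4)·I. We want v_2 with N^2 v_2 = 0 but N^1 v_2 ≠ 0; then v_{j-1} := N · v_j for j = 2, …, 2.

Pick v_2 = (0, 1, 0)ᵀ.
Then v_1 = N · v_2 = (0, 3, 1)ᵀ.

Sanity check: (A − (4)·I) v_1 = (0, 0, 0)ᵀ = 0. ✓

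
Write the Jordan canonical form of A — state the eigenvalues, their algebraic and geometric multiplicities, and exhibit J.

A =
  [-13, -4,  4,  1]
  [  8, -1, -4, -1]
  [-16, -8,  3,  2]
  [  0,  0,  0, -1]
J_1(-5) ⊕ J_1(-5) ⊕ J_2(-1)

The characteristic polynomial is
  det(x·I − A) = x^4 + 12*x^3 + 46*x^2 + 60*x + 25 = (x + 1)^2*(x + 5)^2

Eigenvalues and multiplicities (the geometric multiplicity of λ is n − rank(A − λI), which equals the number of Jordan blocks for λ):
  λ = -5: algebraic multiplicity = 2, geometric multiplicity = 2
  λ = -1: algebraic multiplicity = 2, geometric multiplicity = 1

Determining the block sizes for each eigenvalue:
  λ = -5: gm = am = 2, so every block has size 1 → block sizes [1, 1]
  λ = -1: one block (gm = 1), so the single block has size am = 2 → block sizes [2]

Assembling the blocks gives a Jordan form
J =
  [-5,  0,  0,  0]
  [ 0, -5,  0,  0]
  [ 0,  0, -1,  1]
  [ 0,  0,  0, -1]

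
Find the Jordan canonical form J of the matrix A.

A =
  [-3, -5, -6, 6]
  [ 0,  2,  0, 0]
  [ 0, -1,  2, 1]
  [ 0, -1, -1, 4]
J_1(-3) ⊕ J_1(2) ⊕ J_2(3)

The characteristic polynomial is
  det(x·I − A) = x^4 - 5*x^3 - 3*x^2 + 45*x - 54 = (x - 3)^2*(x - 2)*(x + 3)

Eigenvalues and multiplicities (the geometric multiplicity of λ is n − rank(A − λI), which equals the number of Jordan blocks for λ):
  λ = -3: algebraic multiplicity = 1, geometric multiplicity = 1
  λ = 2: algebraic multiplicity = 1, geometric multiplicity = 1
  λ = 3: algebraic multiplicity = 2, geometric multiplicity = 1

Determining the block sizes for each eigenvalue:
  λ = -3: one block (gm = 1), so the single block has size am = 1 → block sizes [1]
  λ = 2: one block (gm = 1), so the single block has size am = 1 → block sizes [1]
  λ = 3: one block (gm = 1), so the single block has size am = 2 → block sizes [2]

Assembling the blocks gives a Jordan form
J =
  [-3, 0, 0, 0]
  [ 0, 2, 0, 0]
  [ 0, 0, 3, 1]
  [ 0, 0, 0, 3]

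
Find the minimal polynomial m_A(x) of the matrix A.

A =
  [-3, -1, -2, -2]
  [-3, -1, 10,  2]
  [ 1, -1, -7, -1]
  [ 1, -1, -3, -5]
x^2 + 8*x + 16

The characteristic polynomial is χ_A(x) = (x + 4)^4, so the eigenvalues are known. The minimal polynomial is
  m_A(x) = Π_λ (x − λ)^{k_λ}
where k_λ is the size of the *largest* Jordan block for λ (equivalently, the smallest k with (A − λI)^k v = 0 for every generalised eigenvector v of λ).

  λ = -4: largest Jordan block has size 2, contributing (x + 4)^2

So m_A(x) = (x + 4)^2 = x^2 + 8*x + 16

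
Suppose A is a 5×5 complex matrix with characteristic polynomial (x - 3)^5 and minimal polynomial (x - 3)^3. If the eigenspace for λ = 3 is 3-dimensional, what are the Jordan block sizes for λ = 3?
Block sizes for λ = 3: [3, 1, 1]

Step 1 — from the characteristic polynomial, algebraic multiplicity of λ = 3 is 5. From dim ker(A − (3)·I) = 3, there are exactly 3 Jordan blocks for λ = 3.
Step 2 — from the minimal polynomial, the factor (x − 3)^3 tells us the largest block for λ = 3 has size 3.
Step 3 — with total size 5, 3 blocks, and largest block 3, the block sizes (in nonincreasing order) are [3, 1, 1].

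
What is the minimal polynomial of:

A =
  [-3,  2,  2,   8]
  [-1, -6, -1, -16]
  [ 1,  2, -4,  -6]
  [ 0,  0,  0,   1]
x^4 + 12*x^3 + 43*x^2 + 24*x - 80

The characteristic polynomial is χ_A(x) = (x - 1)*(x + 4)^2*(x + 5), so the eigenvalues are known. The minimal polynomial is
  m_A(x) = Π_λ (x − λ)^{k_λ}
where k_λ is the size of the *largest* Jordan block for λ (equivalently, the smallest k with (A − λI)^k v = 0 for every generalised eigenvector v of λ).

  λ = -5: largest Jordan block has size 1, contributing (x + 5)
  λ = -4: largest Jordan block has size 2, contributing (x + 4)^2
  λ = 1: largest Jordan block has size 1, contributing (x − 1)

So m_A(x) = (x - 1)*(x + 4)^2*(x + 5) = x^4 + 12*x^3 + 43*x^2 + 24*x - 80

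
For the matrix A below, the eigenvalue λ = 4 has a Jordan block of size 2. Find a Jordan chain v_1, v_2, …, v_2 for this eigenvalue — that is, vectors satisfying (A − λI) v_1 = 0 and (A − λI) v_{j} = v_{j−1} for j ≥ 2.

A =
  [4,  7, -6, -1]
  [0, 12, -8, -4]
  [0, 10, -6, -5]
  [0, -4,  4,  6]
A Jordan chain for λ = 4 of length 2:
v_1 = (7, 8, 10, -4)ᵀ
v_2 = (0, 1, 0, 0)ᵀ

Let N = A − (4)·I. We want v_2 with N^2 v_2 = 0 but N^1 v_2 ≠ 0; then v_{j-1} := N · v_j for j = 2, …, 2.

Pick v_2 = (0, 1, 0, 0)ᵀ.
Then v_1 = N · v_2 = (7, 8, 10, -4)ᵀ.

Sanity check: (A − (4)·I) v_1 = (0, 0, 0, 0)ᵀ = 0. ✓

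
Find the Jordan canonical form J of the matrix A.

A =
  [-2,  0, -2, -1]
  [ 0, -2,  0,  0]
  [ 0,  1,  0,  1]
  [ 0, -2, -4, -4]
J_2(-2) ⊕ J_2(-2)

The characteristic polynomial is
  det(x·I − A) = x^4 + 8*x^3 + 24*x^2 + 32*x + 16 = (x + 2)^4

Eigenvalues and multiplicities (the geometric multiplicity of λ is n − rank(A − λI), which equals the number of Jordan blocks for λ):
  λ = -2: algebraic multiplicity = 4, geometric multiplicity = 2

Determining the block sizes for each eigenvalue:
  λ = -2: with am = 4 and gm = 2, the partition is not yet determined (e.g. several partitions of 4 into 2 parts exist). Let N = A − (-2)·I. Computing rank(N^1) = 2, rank(N^2) = 0; the number of blocks of size ≥ j is rank(N^{j−1}) − rank(N^j), giving [2, 2]. So we have 2 block(s) of size 2 → block sizes [2, 2]

Assembling the blocks gives a Jordan form
J =
  [-2,  1,  0,  0]
  [ 0, -2,  0,  0]
  [ 0,  0, -2,  1]
  [ 0,  0,  0, -2]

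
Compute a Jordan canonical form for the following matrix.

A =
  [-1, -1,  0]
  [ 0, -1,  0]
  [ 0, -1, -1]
J_2(-1) ⊕ J_1(-1)

The characteristic polynomial is
  det(x·I − A) = x^3 + 3*x^2 + 3*x + 1 = (x + 1)^3

Eigenvalues and multiplicities (the geometric multiplicity of λ is n − rank(A − λI), which equals the number of Jordan blocks for λ):
  λ = -1: algebraic multiplicity = 3, geometric multiplicity = 2

Determining the block sizes for each eigenvalue:
  λ = -1: 2 blocks summing to 3 forces exactly one block of size 2 and the rest size 1 → block sizes [2, 1]

Assembling the blocks gives a Jordan form
J =
  [-1,  1,  0]
  [ 0, -1,  0]
  [ 0,  0, -1]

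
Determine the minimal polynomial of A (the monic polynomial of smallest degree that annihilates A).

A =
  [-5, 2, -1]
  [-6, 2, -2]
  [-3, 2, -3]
x^2 + 4*x + 4

The characteristic polynomial is χ_A(x) = (x + 2)^3, so the eigenvalues are known. The minimal polynomial is
  m_A(x) = Π_λ (x − λ)^{k_λ}
where k_λ is the size of the *largest* Jordan block for λ (equivalently, the smallest k with (A − λI)^k v = 0 for every generalised eigenvector v of λ).

  λ = -2: largest Jordan block has size 2, contributing (x + 2)^2

So m_A(x) = (x + 2)^2 = x^2 + 4*x + 4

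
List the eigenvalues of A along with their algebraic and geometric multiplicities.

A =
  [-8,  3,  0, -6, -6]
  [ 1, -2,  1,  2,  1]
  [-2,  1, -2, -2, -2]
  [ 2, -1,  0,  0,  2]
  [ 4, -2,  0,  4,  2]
λ = -2: alg = 5, geom = 3

Step 1 — factor the characteristic polynomial to read off the algebraic multiplicities:
  χ_A(x) = (x + 2)^5

Step 2 — compute geometric multiplicities via the rank-nullity identity g(λ) = n − rank(A − λI):
  rank(A − (-2)·I) = 2, so dim ker(A − (-2)·I) = n − 2 = 3

Summary:
  λ = -2: algebraic multiplicity = 5, geometric multiplicity = 3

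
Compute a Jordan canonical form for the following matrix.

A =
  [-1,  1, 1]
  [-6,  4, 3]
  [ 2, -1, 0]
J_2(1) ⊕ J_1(1)

The characteristic polynomial is
  det(x·I − A) = x^3 - 3*x^2 + 3*x - 1 = (x - 1)^3

Eigenvalues and multiplicities (the geometric multiplicity of λ is n − rank(A − λI), which equals the number of Jordan blocks for λ):
  λ = 1: algebraic multiplicity = 3, geometric multiplicity = 2

Determining the block sizes for each eigenvalue:
  λ = 1: 2 blocks summing to 3 forces exactly one block of size 2 and the rest size 1 → block sizes [2, 1]

Assembling the blocks gives a Jordan form
J =
  [1, 1, 0]
  [0, 1, 0]
  [0, 0, 1]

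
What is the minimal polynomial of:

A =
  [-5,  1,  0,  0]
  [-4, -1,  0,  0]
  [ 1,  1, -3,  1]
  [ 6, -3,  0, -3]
x^2 + 6*x + 9

The characteristic polynomial is χ_A(x) = (x + 3)^4, so the eigenvalues are known. The minimal polynomial is
  m_A(x) = Π_λ (x − λ)^{k_λ}
where k_λ is the size of the *largest* Jordan block for λ (equivalently, the smallest k with (A − λI)^k v = 0 for every generalised eigenvector v of λ).

  λ = -3: largest Jordan block has size 2, contributing (x + 3)^2

So m_A(x) = (x + 3)^2 = x^2 + 6*x + 9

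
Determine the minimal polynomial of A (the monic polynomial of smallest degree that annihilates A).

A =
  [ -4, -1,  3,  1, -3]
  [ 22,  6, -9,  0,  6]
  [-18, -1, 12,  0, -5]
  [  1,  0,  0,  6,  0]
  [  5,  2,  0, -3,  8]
x^4 - 23*x^3 + 198*x^2 - 756*x + 1080

The characteristic polynomial is χ_A(x) = (x - 6)^3*(x - 5)^2, so the eigenvalues are known. The minimal polynomial is
  m_A(x) = Π_λ (x − λ)^{k_λ}
where k_λ is the size of the *largest* Jordan block for λ (equivalently, the smallest k with (A − λI)^k v = 0 for every generalised eigenvector v of λ).

  λ = 5: largest Jordan block has size 1, contributing (x − 5)
  λ = 6: largest Jordan block has size 3, contributing (x − 6)^3

So m_A(x) = (x - 6)^3*(x - 5) = x^4 - 23*x^3 + 198*x^2 - 756*x + 1080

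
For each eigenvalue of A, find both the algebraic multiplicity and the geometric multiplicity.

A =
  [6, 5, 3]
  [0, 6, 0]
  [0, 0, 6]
λ = 6: alg = 3, geom = 2

Step 1 — factor the characteristic polynomial to read off the algebraic multiplicities:
  χ_A(x) = (x - 6)^3

Step 2 — compute geometric multiplicities via the rank-nullity identity g(λ) = n − rank(A − λI):
  rank(A − (6)·I) = 1, so dim ker(A − (6)·I) = n − 1 = 2

Summary:
  λ = 6: algebraic multiplicity = 3, geometric multiplicity = 2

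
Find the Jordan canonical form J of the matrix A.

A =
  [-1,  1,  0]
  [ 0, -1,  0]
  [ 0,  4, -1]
J_2(-1) ⊕ J_1(-1)

The characteristic polynomial is
  det(x·I − A) = x^3 + 3*x^2 + 3*x + 1 = (x + 1)^3

Eigenvalues and multiplicities (the geometric multiplicity of λ is n − rank(A − λI), which equals the number of Jordan blocks for λ):
  λ = -1: algebraic multiplicity = 3, geometric multiplicity = 2

Determining the block sizes for each eigenvalue:
  λ = -1: 2 blocks summing to 3 forces exactly one block of size 2 and the rest size 1 → block sizes [2, 1]

Assembling the blocks gives a Jordan form
J =
  [-1,  1,  0]
  [ 0, -1,  0]
  [ 0,  0, -1]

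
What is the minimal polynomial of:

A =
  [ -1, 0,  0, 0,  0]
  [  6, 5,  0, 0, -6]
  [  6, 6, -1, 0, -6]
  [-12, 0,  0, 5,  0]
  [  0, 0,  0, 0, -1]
x^2 - 4*x - 5

The characteristic polynomial is χ_A(x) = (x - 5)^2*(x + 1)^3, so the eigenvalues are known. The minimal polynomial is
  m_A(x) = Π_λ (x − λ)^{k_λ}
where k_λ is the size of the *largest* Jordan block for λ (equivalently, the smallest k with (A − λI)^k v = 0 for every generalised eigenvector v of λ).

  λ = -1: largest Jordan block has size 1, contributing (x + 1)
  λ = 5: largest Jordan block has size 1, contributing (x − 5)

So m_A(x) = (x - 5)*(x + 1) = x^2 - 4*x - 5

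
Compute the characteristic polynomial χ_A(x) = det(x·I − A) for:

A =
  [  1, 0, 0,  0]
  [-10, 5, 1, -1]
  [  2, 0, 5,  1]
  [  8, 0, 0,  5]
x^4 - 16*x^3 + 90*x^2 - 200*x + 125

Expanding det(x·I − A) (e.g. by cofactor expansion or by noting that A is similar to its Jordan form J, which has the same characteristic polynomial as A) gives
  χ_A(x) = x^4 - 16*x^3 + 90*x^2 - 200*x + 125
which factors as (x - 5)^3*(x - 1). The eigenvalues (with algebraic multiplicities) are λ = 1 with multiplicity 1, λ = 5 with multiplicity 3.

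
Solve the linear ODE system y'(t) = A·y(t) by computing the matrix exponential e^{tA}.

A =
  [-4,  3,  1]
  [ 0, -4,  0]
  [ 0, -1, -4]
e^{tA} =
  [exp(-4*t), -t^2*exp(-4*t)/2 + 3*t*exp(-4*t), t*exp(-4*t)]
  [0, exp(-4*t), 0]
  [0, -t*exp(-4*t), exp(-4*t)]

Strategy: write A = P · J · P⁻¹ where J is a Jordan canonical form, so e^{tA} = P · e^{tJ} · P⁻¹, and e^{tJ} can be computed block-by-block.

A has Jordan form
J =
  [-4,  1,  0]
  [ 0, -4,  1]
  [ 0,  0, -4]
(up to reordering of blocks).

Per-block formulas:
  For a 3×3 Jordan block J_3(-4): exp(t · J_3(-4)) = e^(-4t)·(I + t·N + (t^2/2)·N^2), where N is the 3×3 nilpotent shift.

After assembling e^{tJ} and conjugating by P, we get:

e^{tA} =
  [exp(-4*t), -t^2*exp(-4*t)/2 + 3*t*exp(-4*t), t*exp(-4*t)]
  [0, exp(-4*t), 0]
  [0, -t*exp(-4*t), exp(-4*t)]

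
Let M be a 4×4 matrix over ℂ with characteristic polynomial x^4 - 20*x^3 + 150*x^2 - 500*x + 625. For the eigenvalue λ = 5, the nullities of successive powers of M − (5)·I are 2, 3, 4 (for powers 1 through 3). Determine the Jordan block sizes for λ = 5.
Block sizes for λ = 5: [3, 1]

From the dimensions of kernels of powers, the number of Jordan blocks of size at least j is d_j − d_{j−1} where d_j = dim ker(N^j) (with d_0 = 0). Computing the differences gives [2, 1, 1].
The number of blocks of size exactly k is (#blocks of size ≥ k) − (#blocks of size ≥ k + 1), so the partition is: 1 block(s) of size 1, 1 block(s) of size 3.
In nonincreasing order the block sizes are [3, 1].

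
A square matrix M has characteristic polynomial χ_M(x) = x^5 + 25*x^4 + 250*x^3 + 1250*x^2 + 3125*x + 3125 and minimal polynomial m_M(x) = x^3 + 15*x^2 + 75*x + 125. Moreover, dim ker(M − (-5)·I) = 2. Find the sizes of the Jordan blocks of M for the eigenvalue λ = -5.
Block sizes for λ = -5: [3, 2]

Step 1 — from the characteristic polynomial, algebraic multiplicity of λ = -5 is 5. From dim ker(M − (-5)·I) = 2, there are exactly 2 Jordan blocks for λ = -5.
Step 2 — from the minimal polynomial, the factor (x + 5)^3 tells us the largest block for λ = -5 has size 3.
Step 3 — with total size 5, 2 blocks, and largest block 3, the block sizes (in nonincreasing order) are [3, 2].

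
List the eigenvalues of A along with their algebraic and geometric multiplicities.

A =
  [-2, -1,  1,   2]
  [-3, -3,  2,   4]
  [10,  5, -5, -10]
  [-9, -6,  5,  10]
λ = 0: alg = 4, geom = 2

Step 1 — factor the characteristic polynomial to read off the algebraic multiplicities:
  χ_A(x) = x^4

Step 2 — compute geometric multiplicities via the rank-nullity identity g(λ) = n − rank(A − λI):
  rank(A − (0)·I) = 2, so dim ker(A − (0)·I) = n − 2 = 2

Summary:
  λ = 0: algebraic multiplicity = 4, geometric multiplicity = 2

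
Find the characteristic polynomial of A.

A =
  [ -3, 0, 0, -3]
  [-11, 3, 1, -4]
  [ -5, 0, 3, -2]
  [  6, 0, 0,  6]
x^4 - 9*x^3 + 27*x^2 - 27*x

Expanding det(x·I − A) (e.g. by cofactor expansion or by noting that A is similar to its Jordan form J, which has the same characteristic polynomial as A) gives
  χ_A(x) = x^4 - 9*x^3 + 27*x^2 - 27*x
which factors as x*(x - 3)^3. The eigenvalues (with algebraic multiplicities) are λ = 0 with multiplicity 1, λ = 3 with multiplicity 3.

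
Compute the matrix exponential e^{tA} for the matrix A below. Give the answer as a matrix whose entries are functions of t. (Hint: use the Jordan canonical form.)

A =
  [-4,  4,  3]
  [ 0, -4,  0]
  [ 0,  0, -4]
e^{tA} =
  [exp(-4*t), 4*t*exp(-4*t), 3*t*exp(-4*t)]
  [0, exp(-4*t), 0]
  [0, 0, exp(-4*t)]

Strategy: write A = P · J · P⁻¹ where J is a Jordan canonical form, so e^{tA} = P · e^{tJ} · P⁻¹, and e^{tJ} can be computed block-by-block.

A has Jordan form
J =
  [-4,  1,  0]
  [ 0, -4,  0]
  [ 0,  0, -4]
(up to reordering of blocks).

Per-block formulas:
  For a 1×1 block at λ = -4: exp(t · [-4]) = [e^(-4t)].
  For a 2×2 Jordan block J_2(-4): exp(t · J_2(-4)) = e^(-4t)·(I + t·N), where N is the 2×2 nilpotent shift.

After assembling e^{tJ} and conjugating by P, we get:

e^{tA} =
  [exp(-4*t), 4*t*exp(-4*t), 3*t*exp(-4*t)]
  [0, exp(-4*t), 0]
  [0, 0, exp(-4*t)]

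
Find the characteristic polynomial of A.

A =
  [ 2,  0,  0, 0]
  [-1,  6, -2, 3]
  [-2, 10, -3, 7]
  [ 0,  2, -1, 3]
x^4 - 8*x^3 + 24*x^2 - 32*x + 16

Expanding det(x·I − A) (e.g. by cofactor expansion or by noting that A is similar to its Jordan form J, which has the same characteristic polynomial as A) gives
  χ_A(x) = x^4 - 8*x^3 + 24*x^2 - 32*x + 16
which factors as (x - 2)^4. The eigenvalues (with algebraic multiplicities) are λ = 2 with multiplicity 4.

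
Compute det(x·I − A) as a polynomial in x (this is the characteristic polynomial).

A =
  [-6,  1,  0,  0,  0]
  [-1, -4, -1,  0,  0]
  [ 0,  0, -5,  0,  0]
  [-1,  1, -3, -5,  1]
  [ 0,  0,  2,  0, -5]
x^5 + 25*x^4 + 250*x^3 + 1250*x^2 + 3125*x + 3125

Expanding det(x·I − A) (e.g. by cofactor expansion or by noting that A is similar to its Jordan form J, which has the same characteristic polynomial as A) gives
  χ_A(x) = x^5 + 25*x^4 + 250*x^3 + 1250*x^2 + 3125*x + 3125
which factors as (x + 5)^5. The eigenvalues (with algebraic multiplicities) are λ = -5 with multiplicity 5.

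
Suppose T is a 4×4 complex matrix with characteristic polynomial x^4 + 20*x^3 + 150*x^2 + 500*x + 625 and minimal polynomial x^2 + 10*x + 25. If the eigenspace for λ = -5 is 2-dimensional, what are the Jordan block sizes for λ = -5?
Block sizes for λ = -5: [2, 2]

Step 1 — from the characteristic polynomial, algebraic multiplicity of λ = -5 is 4. From dim ker(T − (-5)·I) = 2, there are exactly 2 Jordan blocks for λ = -5.
Step 2 — from the minimal polynomial, the factor (x + 5)^2 tells us the largest block for λ = -5 has size 2.
Step 3 — with total size 4, 2 blocks, and largest block 2, the block sizes (in nonincreasing order) are [2, 2].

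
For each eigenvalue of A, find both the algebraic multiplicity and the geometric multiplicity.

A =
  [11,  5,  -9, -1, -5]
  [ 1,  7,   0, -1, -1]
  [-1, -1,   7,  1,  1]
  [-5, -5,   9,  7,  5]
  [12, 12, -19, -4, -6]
λ = 2: alg = 1, geom = 1; λ = 6: alg = 4, geom = 2

Step 1 — factor the characteristic polynomial to read off the algebraic multiplicities:
  χ_A(x) = (x - 6)^4*(x - 2)

Step 2 — compute geometric multiplicities via the rank-nullity identity g(λ) = n − rank(A − λI):
  rank(A − (2)·I) = 4, so dim ker(A − (2)·I) = n − 4 = 1
  rank(A − (6)·I) = 3, so dim ker(A − (6)·I) = n − 3 = 2

Summary:
  λ = 2: algebraic multiplicity = 1, geometric multiplicity = 1
  λ = 6: algebraic multiplicity = 4, geometric multiplicity = 2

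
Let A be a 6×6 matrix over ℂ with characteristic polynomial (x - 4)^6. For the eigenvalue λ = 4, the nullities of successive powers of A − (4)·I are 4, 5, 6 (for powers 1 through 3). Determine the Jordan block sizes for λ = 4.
Block sizes for λ = 4: [3, 1, 1, 1]

From the dimensions of kernels of powers, the number of Jordan blocks of size at least j is d_j − d_{j−1} where d_j = dim ker(N^j) (with d_0 = 0). Computing the differences gives [4, 1, 1].
The number of blocks of size exactly k is (#blocks of size ≥ k) − (#blocks of size ≥ k + 1), so the partition is: 3 block(s) of size 1, 1 block(s) of size 3.
In nonincreasing order the block sizes are [3, 1, 1, 1].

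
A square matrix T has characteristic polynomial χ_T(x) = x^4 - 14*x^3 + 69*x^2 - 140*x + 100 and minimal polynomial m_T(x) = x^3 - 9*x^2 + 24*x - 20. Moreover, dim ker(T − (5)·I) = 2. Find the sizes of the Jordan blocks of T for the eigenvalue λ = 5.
Block sizes for λ = 5: [1, 1]

Step 1 — from the characteristic polynomial, algebraic multiplicity of λ = 5 is 2. From dim ker(T − (5)·I) = 2, there are exactly 2 Jordan blocks for λ = 5.
Step 2 — from the minimal polynomial, the factor (x − 5) tells us the largest block for λ = 5 has size 1.
Step 3 — with total size 2, 2 blocks, and largest block 1, the block sizes (in nonincreasing order) are [1, 1].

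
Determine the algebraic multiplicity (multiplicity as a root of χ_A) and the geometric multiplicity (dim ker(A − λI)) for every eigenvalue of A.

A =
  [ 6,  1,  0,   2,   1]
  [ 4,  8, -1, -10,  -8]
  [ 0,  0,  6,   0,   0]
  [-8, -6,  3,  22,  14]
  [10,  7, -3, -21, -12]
λ = 6: alg = 5, geom = 2

Step 1 — factor the characteristic polynomial to read off the algebraic multiplicities:
  χ_A(x) = (x - 6)^5

Step 2 — compute geometric multiplicities via the rank-nullity identity g(λ) = n − rank(A − λI):
  rank(A − (6)·I) = 3, so dim ker(A − (6)·I) = n − 3 = 2

Summary:
  λ = 6: algebraic multiplicity = 5, geometric multiplicity = 2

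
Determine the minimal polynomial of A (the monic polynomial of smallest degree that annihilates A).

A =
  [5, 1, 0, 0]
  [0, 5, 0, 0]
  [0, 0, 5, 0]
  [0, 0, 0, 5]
x^2 - 10*x + 25

The characteristic polynomial is χ_A(x) = (x - 5)^4, so the eigenvalues are known. The minimal polynomial is
  m_A(x) = Π_λ (x − λ)^{k_λ}
where k_λ is the size of the *largest* Jordan block for λ (equivalently, the smallest k with (A − λI)^k v = 0 for every generalised eigenvector v of λ).

  λ = 5: largest Jordan block has size 2, contributing (x − 5)^2

So m_A(x) = (x - 5)^2 = x^2 - 10*x + 25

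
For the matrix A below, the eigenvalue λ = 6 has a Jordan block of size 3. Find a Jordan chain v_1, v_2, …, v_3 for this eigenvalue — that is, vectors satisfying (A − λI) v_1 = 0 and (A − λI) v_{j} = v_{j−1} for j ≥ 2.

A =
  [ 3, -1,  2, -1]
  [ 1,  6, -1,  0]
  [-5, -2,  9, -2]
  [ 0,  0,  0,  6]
A Jordan chain for λ = 6 of length 3:
v_1 = (-2, 2, -2, 0)ᵀ
v_2 = (-3, 1, -5, 0)ᵀ
v_3 = (1, 0, 0, 0)ᵀ

Let N = A − (6)·I. We want v_3 with N^3 v_3 = 0 but N^2 v_3 ≠ 0; then v_{j-1} := N · v_j for j = 3, …, 2.

Pick v_3 = (1, 0, 0, 0)ᵀ.
Then v_2 = N · v_3 = (-3, 1, -5, 0)ᵀ.
Then v_1 = N · v_2 = (-2, 2, -2, 0)ᵀ.

Sanity check: (A − (6)·I) v_1 = (0, 0, 0, 0)ᵀ = 0. ✓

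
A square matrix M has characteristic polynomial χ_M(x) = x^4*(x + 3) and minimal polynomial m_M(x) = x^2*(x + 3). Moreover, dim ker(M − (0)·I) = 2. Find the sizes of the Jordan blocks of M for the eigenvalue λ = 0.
Block sizes for λ = 0: [2, 2]

Step 1 — from the characteristic polynomial, algebraic multiplicity of λ = 0 is 4. From dim ker(M − (0)·I) = 2, there are exactly 2 Jordan blocks for λ = 0.
Step 2 — from the minimal polynomial, the factor (x − 0)^2 tells us the largest block for λ = 0 has size 2.
Step 3 — with total size 4, 2 blocks, and largest block 2, the block sizes (in nonincreasing order) are [2, 2].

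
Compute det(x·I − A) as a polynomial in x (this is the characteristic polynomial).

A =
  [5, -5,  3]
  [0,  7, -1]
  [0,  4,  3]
x^3 - 15*x^2 + 75*x - 125

Expanding det(x·I − A) (e.g. by cofactor expansion or by noting that A is similar to its Jordan form J, which has the same characteristic polynomial as A) gives
  χ_A(x) = x^3 - 15*x^2 + 75*x - 125
which factors as (x - 5)^3. The eigenvalues (with algebraic multiplicities) are λ = 5 with multiplicity 3.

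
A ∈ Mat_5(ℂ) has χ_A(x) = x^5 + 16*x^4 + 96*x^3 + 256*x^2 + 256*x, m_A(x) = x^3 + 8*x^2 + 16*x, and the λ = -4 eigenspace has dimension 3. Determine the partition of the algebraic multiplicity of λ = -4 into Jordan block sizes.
Block sizes for λ = -4: [2, 1, 1]

Step 1 — from the characteristic polynomial, algebraic multiplicity of λ = -4 is 4. From dim ker(A − (-4)·I) = 3, there are exactly 3 Jordan blocks for λ = -4.
Step 2 — from the minimal polynomial, the factor (x + 4)^2 tells us the largest block for λ = -4 has size 2.
Step 3 — with total size 4, 3 blocks, and largest block 2, the block sizes (in nonincreasing order) are [2, 1, 1].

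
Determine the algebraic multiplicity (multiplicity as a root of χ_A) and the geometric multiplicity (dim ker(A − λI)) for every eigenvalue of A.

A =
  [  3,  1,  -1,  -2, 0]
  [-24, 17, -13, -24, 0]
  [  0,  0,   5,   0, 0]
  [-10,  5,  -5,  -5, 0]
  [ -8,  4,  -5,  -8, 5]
λ = 5: alg = 5, geom = 3

Step 1 — factor the characteristic polynomial to read off the algebraic multiplicities:
  χ_A(x) = (x - 5)^5

Step 2 — compute geometric multiplicities via the rank-nullity identity g(λ) = n − rank(A − λI):
  rank(A − (5)·I) = 2, so dim ker(A − (5)·I) = n − 2 = 3

Summary:
  λ = 5: algebraic multiplicity = 5, geometric multiplicity = 3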